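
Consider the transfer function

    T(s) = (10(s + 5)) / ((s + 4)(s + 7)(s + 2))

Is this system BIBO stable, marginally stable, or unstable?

stable

The poles can be read from the denominator factors: s = -4, -7, -2.
Since all poles lie strictly in the left half-plane, the system is stable.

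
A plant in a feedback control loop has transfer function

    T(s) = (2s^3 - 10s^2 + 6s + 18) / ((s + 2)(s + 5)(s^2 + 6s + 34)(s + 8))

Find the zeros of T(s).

s = 3, 3, -1

Set the numerator to zero: 2s^3 - 10s^2 + 6s + 18 = 0, i.e. 2·(s^3 - 5s^2 + 3s + 9) = 0.
Factoring: (s - 3)^2(s + 1) = 0.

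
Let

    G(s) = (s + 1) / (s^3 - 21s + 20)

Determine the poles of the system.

s = 1, -5, 4

The poles are the roots of the denominator s^3 - 21s + 20 = 0.
Trying s = 1: the polynomial evaluates to 0, so (s - 1) is a factor.
Dividing out leaves s^2 + s - 20 = 0.
Factoring the quadratic: (s + 5)(s - 4) = 0.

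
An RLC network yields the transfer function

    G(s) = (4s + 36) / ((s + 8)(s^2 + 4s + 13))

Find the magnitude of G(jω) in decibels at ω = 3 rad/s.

Substitute s = j3: numerator = 36 + j12, denominator = -4 + j108.
|G(j3)| = |36 + j12| / |-4 + j108| = 37.947 / 108.07 ≈ 0.3511.
In decibels: 20·log₁₀(0.3511) ≈ -9.09 dB.

|G(j3)|_dB ≈ -9.09 dB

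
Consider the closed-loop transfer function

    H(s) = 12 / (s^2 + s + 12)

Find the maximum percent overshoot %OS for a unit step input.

Comparing s^2 + s + 12 to s^2 + 2ζωₙs + ωₙ²: ωₙ = √12 ≈ 3.464 rad/s and ζ = 1/(2·√12) ≈ 0.1443.
%OS = 100·exp(−πζ/√(1−ζ²)) = 100·exp(−π·0.1443/√(1−0.1443²)) ≈ 63.2%.

%OS ≈ 63.2%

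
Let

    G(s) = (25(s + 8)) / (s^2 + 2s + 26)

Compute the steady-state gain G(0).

G(0) = 100/13 ≈ 7.692

At s = 0 each factor (s + a) contributes a and each (s^2 + bs + c) contributes c.
G(0) = 25·(8) / ((26)) = 200/26 = 100/13.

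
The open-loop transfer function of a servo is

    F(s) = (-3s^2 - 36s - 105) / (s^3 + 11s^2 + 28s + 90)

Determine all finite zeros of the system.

Set the numerator to zero: -3s^2 - 36s - 105 = 0, i.e. -3·(s^2 + 12s + 35) = 0.
Factoring: (s + 7)(s + 5) = 0.

s = -7, -5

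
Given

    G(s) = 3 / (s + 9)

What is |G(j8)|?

Substitute s = j8: numerator = 3, denominator = 9 + j8.
|G(j8)| = |3| / |9 + j8| = 3 / 12.042 ≈ 0.2491.

|G(j8)| ≈ 0.2491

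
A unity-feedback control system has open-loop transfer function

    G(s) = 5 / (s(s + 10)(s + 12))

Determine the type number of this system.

Type 1

The denominator has 1 factor of s at the origin (free integrator), so this is a Type 1 system.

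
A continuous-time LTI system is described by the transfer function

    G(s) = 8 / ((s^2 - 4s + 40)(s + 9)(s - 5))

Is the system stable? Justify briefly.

unstable

The poles can be read from the denominator factors: s = 2 ± 6j, -9, 5.
Since the pole(s) at s = 2 ± 6j, 5 lie in the right half-plane, the system is unstable.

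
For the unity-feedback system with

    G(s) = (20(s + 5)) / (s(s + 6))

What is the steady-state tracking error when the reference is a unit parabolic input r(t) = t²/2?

e_ss = ∞

G(s) has one pole at the origin.
This is a Type 1 system; Ka = lim_{s→0} s^2·G(s) = 0, so the steady-state error for a parabola input is infinite.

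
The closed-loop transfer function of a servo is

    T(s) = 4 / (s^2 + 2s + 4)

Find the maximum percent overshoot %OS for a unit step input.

%OS ≈ 16.3%

Comparing s^2 + 2s + 4 to s^2 + 2ζωₙs + ωₙ²: ωₙ = 2 rad/s and ζ = 2/(2·2) = 0.5.
%OS = 100·exp(−πζ/√(1−ζ²)) = 100·exp(−π·0.5/√(1−0.5²)) ≈ 16.3%.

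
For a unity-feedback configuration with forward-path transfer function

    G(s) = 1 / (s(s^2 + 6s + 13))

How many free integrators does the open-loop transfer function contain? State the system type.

The denominator has 1 factor of s at the origin (free integrator), so this is a Type 1 system.

Type 1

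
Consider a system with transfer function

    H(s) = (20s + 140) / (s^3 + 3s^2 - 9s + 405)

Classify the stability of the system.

The denominator s^3 + 3s^2 - 9s + 405 factors as (s^2 - 6s + 45)(s + 9), giving poles at s = 3 ± 6j, -9.
Since the pole(s) at s = 3 ± 6j lie in the right half-plane, the system is unstable.

unstable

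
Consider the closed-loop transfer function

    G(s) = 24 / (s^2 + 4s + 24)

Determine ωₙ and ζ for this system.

ωₙ ≈ 4.899 rad/s, ζ ≈ 0.4082

Compare the denominator to the standard form s^2 + 2ζωₙs + ωₙ².
ωₙ² = 24, so ωₙ = √24 ≈ 4.899 rad/s.
2ζωₙ = 4, so ζ = 4/(2·√24) ≈ 0.4082.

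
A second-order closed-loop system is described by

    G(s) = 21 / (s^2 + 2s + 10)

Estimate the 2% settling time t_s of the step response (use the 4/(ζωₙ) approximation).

Comparing s^2 + 2s + 10 to s^2 + 2ζωₙs + ωₙ²: ωₙ = √10 ≈ 3.162 rad/s and ζ = 2/(2·√10) ≈ 0.3162.
ζωₙ = 2/2 = 1, so t_s ≈ 4/(ζωₙ) = 4/1 = 4 s.

t_s ≈ 4 s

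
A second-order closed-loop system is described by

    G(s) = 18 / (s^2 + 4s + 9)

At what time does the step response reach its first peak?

t_p ≈ 1.405 s

Comparing s^2 + 4s + 9 to s^2 + 2ζωₙs + ωₙ²: ωₙ = 3 rad/s and ζ = 4/(2·3) ≈ 0.6667.
ζωₙ = 4/2 = 2, so ω_d = ωₙ√(1−ζ²) = √(ωₙ² − (ζωₙ)²) = √(9 − 2²) = √5 ≈ 2.236 rad/s.
t_p = π/ω_d = π/2.236 ≈ 1.405 s.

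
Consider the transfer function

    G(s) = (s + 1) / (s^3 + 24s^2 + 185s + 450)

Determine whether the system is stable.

The denominator s^3 + 24s^2 + 185s + 450 factors as (s + 9)(s + 10)(s + 5), giving poles at s = -9, -10, -5.
Since all poles lie strictly in the left half-plane, the system is stable.

stable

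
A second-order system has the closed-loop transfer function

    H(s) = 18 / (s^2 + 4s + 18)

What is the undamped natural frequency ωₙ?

ωₙ ≈ 4.243 rad/s

Compare the denominator to the standard form s^2 + 2ζωₙs + ωₙ².
ωₙ² = 18, so ωₙ = √18 ≈ 4.243 rad/s.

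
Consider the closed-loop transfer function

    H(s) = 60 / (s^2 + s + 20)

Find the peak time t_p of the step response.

t_p ≈ 0.7069 s

Comparing s^2 + s + 20 to s^2 + 2ζωₙs + ωₙ²: ωₙ = √20 ≈ 4.472 rad/s and ζ = 1/(2·√20) ≈ 0.1118.
ζωₙ = 1/2 = 0.5, so ω_d = ωₙ√(1−ζ²) = √(ωₙ² − (ζωₙ)²) = √(20 − 0.5²) = √19.75 ≈ 4.444 rad/s.
t_p = π/ω_d = π/4.444 ≈ 0.7069 s.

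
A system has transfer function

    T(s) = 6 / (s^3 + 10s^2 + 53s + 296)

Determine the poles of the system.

s = -1 + 6j, -1 - 6j, -8

The poles are the roots of the denominator s^3 + 10s^2 + 53s + 296 = 0.
Trying s = -8: the polynomial evaluates to 0, so (s + 8) is a factor.
Dividing out leaves s^2 + 2s + 37 = 0.
The quadratic formula then gives s = -1 ± 6j.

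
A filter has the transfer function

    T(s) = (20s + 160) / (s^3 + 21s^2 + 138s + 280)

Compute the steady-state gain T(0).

Set s = 0: T(0) = (160) / (280) = 4/7.

T(0) = 4/7 ≈ 0.5714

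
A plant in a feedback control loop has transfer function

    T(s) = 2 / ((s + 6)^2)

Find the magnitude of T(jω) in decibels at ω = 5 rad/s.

Substitute s = j5: numerator = 2, denominator = 11 + j60.
|T(j5)| = |2| / |11 + j60| = 2 / 61 ≈ 0.03279.
In decibels: 20·log₁₀(0.03279) ≈ -29.7 dB.

|T(j5)|_dB ≈ -29.7 dB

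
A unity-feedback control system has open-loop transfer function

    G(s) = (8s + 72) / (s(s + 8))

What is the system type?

The denominator has 1 factor of s at the origin (free integrator), so this is a Type 1 system.

Type 1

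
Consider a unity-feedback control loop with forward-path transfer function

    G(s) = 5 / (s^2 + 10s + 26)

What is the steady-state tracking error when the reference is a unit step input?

e_ss = 0.8387

G(s) has no poles at the origin.
This is a Type 0 system. Kp = lim_{s→0} G(s) = 5/26.
e_ss = 1/(1 + Kp) = 1/(1 + 5/26) = 26/31 ≈ 0.8387.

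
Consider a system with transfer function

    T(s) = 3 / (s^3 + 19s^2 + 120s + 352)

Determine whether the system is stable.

stable

The denominator s^3 + 19s^2 + 120s + 352 factors as (s + 11)(s^2 + 8s + 32), giving poles at s = -11, -4 + 4j, -4 - 4j.
Since all poles lie strictly in the left half-plane, the system is stable.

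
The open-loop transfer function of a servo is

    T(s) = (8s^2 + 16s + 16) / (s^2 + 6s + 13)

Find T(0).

T(0) = 16/13 ≈ 1.231

Set s = 0: T(0) = (16) / (13) = 16/13.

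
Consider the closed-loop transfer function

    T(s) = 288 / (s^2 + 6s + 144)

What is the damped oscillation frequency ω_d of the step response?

Comparing s^2 + 6s + 144 to s^2 + 2ζωₙs + ωₙ²: ωₙ = 12 rad/s and ζ = 6/(2·12) = 0.25.
ζωₙ = 6/2 = 3, so ω_d = ωₙ√(1−ζ²) = √(ωₙ² − (ζωₙ)²) = √(144 − 3²) = √135 ≈ 11.62 rad/s.

ω_d ≈ 11.62 rad/s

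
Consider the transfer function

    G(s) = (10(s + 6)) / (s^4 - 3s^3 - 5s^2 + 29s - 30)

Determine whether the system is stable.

unstable

The denominator s^4 - 3s^3 - 5s^2 + 29s - 30 factors as (s^2 - 4s + 5)(s + 3)(s - 2), giving poles at s = 2 ± j, -3, 2.
Since the pole(s) at s = 2 ± j, 2 lie in the right half-plane, the system is unstable.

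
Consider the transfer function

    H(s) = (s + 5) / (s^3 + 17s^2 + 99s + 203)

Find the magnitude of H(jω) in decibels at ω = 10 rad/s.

Substitute s = j10: numerator = 5 + j10, denominator = -1497 - j10.
|H(j10)| = |5 + j10| / |-1497 - j10| = 11.180 / 1497.0 ≈ 0.007468.
In decibels: 20·log₁₀(0.007468) ≈ -42.5 dB.

|H(j10)|_dB ≈ -42.5 dB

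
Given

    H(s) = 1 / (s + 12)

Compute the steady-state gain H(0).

Set s = 0: H(0) = (1) / (12) = 1/12.

H(0) = 1/12 ≈ 0.08333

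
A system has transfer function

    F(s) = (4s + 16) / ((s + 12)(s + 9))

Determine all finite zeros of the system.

Set the numerator to zero: 4s + 16 = 0, i.e. 4·(s + 4) = 0.
So s = -4.

s = -4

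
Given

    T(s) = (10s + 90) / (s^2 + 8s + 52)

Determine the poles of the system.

The poles are the roots of the denominator s^2 + 8s + 52 = 0.
Using the quadratic formula: s = (-8 ± √(-144))/2 = -4 ± 6j.

s = -4 ± 6j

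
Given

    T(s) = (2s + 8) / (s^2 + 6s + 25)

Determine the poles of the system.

The poles are the roots of the denominator s^2 + 6s + 25 = 0.
Using the quadratic formula: s = (-6 ± √(-64))/2 = -3 ± 4j.

s = -3 ± 4j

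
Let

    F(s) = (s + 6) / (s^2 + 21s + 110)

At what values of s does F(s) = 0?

Set the numerator to zero: s + 6 = 0.
So s = -6.

s = -6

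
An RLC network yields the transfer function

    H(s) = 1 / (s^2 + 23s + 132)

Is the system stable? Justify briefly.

stable

The denominator s^2 + 23s + 132 factors as (s + 11)(s + 12), giving poles at s = -11, -12.
Since all poles lie strictly in the left half-plane, the system is stable.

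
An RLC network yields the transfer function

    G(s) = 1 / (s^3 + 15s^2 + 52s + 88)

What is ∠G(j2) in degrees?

At s = j2: numerator = 1, denominator = 28 + j96.
∠G = ∠num − ∠den = 0° − (73.740°) = -73.74°.

∠G(j2) ≈ -73.74°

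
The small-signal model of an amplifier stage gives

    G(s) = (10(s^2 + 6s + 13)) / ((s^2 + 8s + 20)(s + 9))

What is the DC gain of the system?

G(0) = 13/18 ≈ 0.7222

At s = 0 each factor (s + a) contributes a and each (s^2 + bs + c) contributes c.
G(0) = 10·(13) / ((20) · (9)) = 130/180 = 13/18.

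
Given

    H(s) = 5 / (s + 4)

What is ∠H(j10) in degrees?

At s = j10: numerator = 5, denominator = 4 + j10.
∠H = ∠num − ∠den = 0° − (68.199°) = -68.20°.

∠H(j10) ≈ -68.20°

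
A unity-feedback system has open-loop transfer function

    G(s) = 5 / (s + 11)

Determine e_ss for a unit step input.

e_ss = 0.6875

G(s) has no poles at the origin.
This is a Type 0 system. Kp = lim_{s→0} G(s) = 5/11.
e_ss = 1/(1 + Kp) = 1/(1 + 5/11) = 11/16 ≈ 0.6875.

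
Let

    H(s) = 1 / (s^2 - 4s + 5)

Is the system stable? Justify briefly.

The denominator s^2 - 4s + 5 factors as (s^2 - 4s + 5), giving poles at s = 2 + j, 2 - j.
Since the pole(s) at s = 2 + j, 2 - j lie in the right half-plane, the system is unstable.

unstable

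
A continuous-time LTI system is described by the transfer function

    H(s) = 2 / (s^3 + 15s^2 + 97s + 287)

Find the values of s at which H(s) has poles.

s = -4 + 5j, -4 - 5j, -7

The poles are the roots of the denominator s^3 + 15s^2 + 97s + 287 = 0.
Trying s = -7: the polynomial evaluates to 0, so (s + 7) is a factor.
Dividing out leaves s^2 + 8s + 41 = 0.
The quadratic formula then gives s = -4 ± 5j.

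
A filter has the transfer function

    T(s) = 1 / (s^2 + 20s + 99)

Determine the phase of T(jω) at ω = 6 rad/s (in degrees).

At s = j6: numerator = 1, denominator = 63 + j120.
∠T = ∠num − ∠den = 0° − (62.301°) = -62.30°.

∠T(j6) ≈ -62.30°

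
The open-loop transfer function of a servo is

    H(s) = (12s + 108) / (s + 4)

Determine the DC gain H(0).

H(0) = 27

Set s = 0: H(0) = (108) / (4) = 27.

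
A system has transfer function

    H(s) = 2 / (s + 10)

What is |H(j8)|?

|H(j8)| ≈ 0.1562

Substitute s = j8: numerator = 2, denominator = 10 + j8.
|H(j8)| = |2| / |10 + j8| = 2 / 12.806 ≈ 0.1562.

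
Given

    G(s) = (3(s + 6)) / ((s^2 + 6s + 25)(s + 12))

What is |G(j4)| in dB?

|G(j4)|_dB ≈ -23.5 dB

Substitute s = j4: numerator = 18 + j12, denominator = 12 + j324.
|G(j4)| = |18 + j12| / |12 + j324| = 21.633 / 324.22 ≈ 0.06672.
In decibels: 20·log₁₀(0.06672) ≈ -23.5 dB.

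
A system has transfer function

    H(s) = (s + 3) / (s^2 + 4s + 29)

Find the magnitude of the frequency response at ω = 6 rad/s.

Substitute s = j6: numerator = 3 + j6, denominator = -7 + j24.
|H(j6)| = |3 + j6| / |-7 + j24| = 6.7082 / 25 ≈ 0.2683.

|H(j6)| ≈ 0.2683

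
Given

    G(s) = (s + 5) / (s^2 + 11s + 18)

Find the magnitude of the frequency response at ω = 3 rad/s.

Substitute s = j3: numerator = 5 + j3, denominator = 9 + j33.
|G(j3)| = |5 + j3| / |9 + j33| = 5.8310 / 34.205 ≈ 0.1705.

|G(j3)| ≈ 0.1705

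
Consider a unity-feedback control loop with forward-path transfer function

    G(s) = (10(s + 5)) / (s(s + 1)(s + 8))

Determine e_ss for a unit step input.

G(s) has one pole at the origin.
This is a Type 1 system; for a step input the steady-state error is zero.

e_ss = 0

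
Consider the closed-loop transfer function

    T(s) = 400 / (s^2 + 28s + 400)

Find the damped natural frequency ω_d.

ω_d ≈ 14.28 rad/s

Comparing s^2 + 28s + 400 to s^2 + 2ζωₙs + ωₙ²: ωₙ = 20 rad/s and ζ = 28/(2·20) = 0.7.
ζωₙ = 28/2 = 14, so ω_d = ωₙ√(1−ζ²) = √(ωₙ² − (ζωₙ)²) = √(400 − 14²) = √204 ≈ 14.28 rad/s.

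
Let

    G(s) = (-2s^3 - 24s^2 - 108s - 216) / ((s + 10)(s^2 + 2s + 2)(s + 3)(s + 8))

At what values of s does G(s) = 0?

Set the numerator to zero: -2s^3 - 24s^2 - 108s - 216 = 0, i.e. -2·(s^3 + 12s^2 + 54s + 108) = 0.
Factoring: (s + 6)(s^2 + 6s + 18) = 0.

s = -6, -3 ± 3j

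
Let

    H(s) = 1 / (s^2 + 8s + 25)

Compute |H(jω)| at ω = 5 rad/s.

Substitute s = j5: numerator = 1, denominator = j40.
|H(j5)| = |1| / |j40| = 1 / 40 = 0.02500.

|H(j5)| = 0.02500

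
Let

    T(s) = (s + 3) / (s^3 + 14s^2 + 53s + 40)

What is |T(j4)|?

Substitute s = j4: numerator = 3 + j4, denominator = -184 + j148.
|T(j4)| = |3 + j4| / |-184 + j148| = 5 / 236.14 ≈ 0.02117.

|T(j4)| ≈ 0.02117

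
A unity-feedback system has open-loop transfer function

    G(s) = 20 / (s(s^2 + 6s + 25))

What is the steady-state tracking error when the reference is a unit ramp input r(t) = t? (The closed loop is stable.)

G(s) has one pole at the origin.
This is a Type 1 system. Kv = lim_{s→0} s·G(s) = 20/25 = 4/5.
e_ss = 1/Kv = 1/(4/5) = 5/4 ≈ 1.250.

e_ss = 1.250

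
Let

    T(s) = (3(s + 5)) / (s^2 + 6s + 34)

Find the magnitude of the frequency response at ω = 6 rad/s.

|T(j6)| ≈ 0.6499

Substitute s = j6: numerator = 15 + j18, denominator = -2 + j36.
|T(j6)| = |15 + j18| / |-2 + j36| = 23.431 / 36.056 ≈ 0.6499.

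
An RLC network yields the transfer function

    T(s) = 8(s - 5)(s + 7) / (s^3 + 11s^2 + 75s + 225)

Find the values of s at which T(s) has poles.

s = -3 + 6j, -3 - 6j, -5

The poles are the roots of the denominator s^3 + 11s^2 + 75s + 225 = 0.
Trying s = -5: the polynomial evaluates to 0, so (s + 5) is a factor.
Dividing out leaves s^2 + 6s + 45 = 0.
The quadratic formula then gives s = -3 ± 6j.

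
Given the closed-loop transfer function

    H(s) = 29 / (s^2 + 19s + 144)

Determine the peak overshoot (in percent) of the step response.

Comparing s^2 + 19s + 144 to s^2 + 2ζωₙs + ωₙ²: ωₙ = 12 rad/s and ζ = 19/(2·12) ≈ 0.7917.
%OS = 100·exp(−πζ/√(1−ζ²)) = 100·exp(−π·0.7917/√(1−0.7917²)) ≈ 1.71%.

%OS ≈ 1.71%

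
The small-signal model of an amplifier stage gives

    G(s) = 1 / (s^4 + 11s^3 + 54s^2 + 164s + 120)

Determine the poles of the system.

The poles are the roots of the denominator s^4 + 11s^3 + 54s^2 + 164s + 120 = 0.
Trying s = -1: the polynomial evaluates to 0, so (s + 1) is a factor.
Dividing out leaves s^3 + 10s^2 + 44s + 120 = 0.
This factors further as (s^2 + 4s + 20)(s + 6) = 0.

s = -1, -2 + 4j, -2 - 4j, -6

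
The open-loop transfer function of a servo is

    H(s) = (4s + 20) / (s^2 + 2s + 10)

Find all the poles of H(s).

s = -1 + 3j, -1 - 3j

The poles are the roots of the denominator s^2 + 2s + 10 = 0.
Using the quadratic formula: s = (-2 ± √(-36))/2 = -1 ± 3j.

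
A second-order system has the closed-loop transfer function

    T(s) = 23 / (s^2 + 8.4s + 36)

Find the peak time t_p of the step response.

t_p ≈ 0.7332 s

Comparing s^2 + 8.4s + 36 to s^2 + 2ζωₙs + ωₙ²: ωₙ = 6 rad/s and ζ = 8.4/(2·6) = 0.7.
ζωₙ = 8.4/2 = 4.2, so ω_d = ωₙ√(1−ζ²) = √(ωₙ² − (ζωₙ)²) = √(36 − 4.2²) = √18.36 ≈ 4.285 rad/s.
t_p = π/ω_d = π/4.285 ≈ 0.7332 s.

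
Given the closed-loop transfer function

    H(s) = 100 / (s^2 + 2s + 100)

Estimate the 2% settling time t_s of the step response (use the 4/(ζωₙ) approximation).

t_s ≈ 4 s

Comparing s^2 + 2s + 100 to s^2 + 2ζωₙs + ωₙ²: ωₙ = 10 rad/s and ζ = 2/(2·10) = 0.1.
ζωₙ = 2/2 = 1, so t_s ≈ 4/(ζωₙ) = 4/1 = 4 s.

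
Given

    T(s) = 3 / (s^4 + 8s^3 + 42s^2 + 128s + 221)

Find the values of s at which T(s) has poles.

The poles are the roots of the denominator s^4 + 8s^3 + 42s^2 + 128s + 221 = 0.
No real roots exist; factor into two real quadratics: (s^2 + 2s + 17)(s^2 + 6s + 13) = 0.
Each quadratic gives a conjugate pair via the quadratic formula.

s = -1 ± 4j, -3 ± 2j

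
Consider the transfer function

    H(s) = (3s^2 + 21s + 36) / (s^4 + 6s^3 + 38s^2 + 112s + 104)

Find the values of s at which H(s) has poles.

The poles are the roots of the denominator s^4 + 6s^3 + 38s^2 + 112s + 104 = 0.
Trying s = -2: the polynomial evaluates to 0, so (s + 2) is a factor.
Dividing out leaves s^3 + 4s^2 + 30s + 52 = 0.
This factors further as (s^2 + 2s + 26)(s + 2) = 0.

s = -1 ± 5j, -2, -2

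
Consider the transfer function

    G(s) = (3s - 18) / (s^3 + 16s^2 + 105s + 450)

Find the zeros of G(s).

Set the numerator to zero: 3s - 18 = 0, i.e. 3·(s - 6) = 0.
So s = 6.

s = 6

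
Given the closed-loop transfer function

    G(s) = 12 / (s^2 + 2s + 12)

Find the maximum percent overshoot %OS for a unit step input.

%OS ≈ 38.8%

Comparing s^2 + 2s + 12 to s^2 + 2ζωₙs + ωₙ²: ωₙ = √12 ≈ 3.464 rad/s and ζ = 2/(2·√12) ≈ 0.2887.
%OS = 100·exp(−πζ/√(1−ζ²)) = 100·exp(−π·0.2887/√(1−0.2887²)) ≈ 38.8%.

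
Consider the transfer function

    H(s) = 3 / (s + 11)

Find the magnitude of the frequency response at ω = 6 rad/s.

Substitute s = j6: numerator = 3, denominator = 11 + j6.
|H(j6)| = |3| / |11 + j6| = 3 / 12.530 ≈ 0.2394.

|H(j6)| ≈ 0.2394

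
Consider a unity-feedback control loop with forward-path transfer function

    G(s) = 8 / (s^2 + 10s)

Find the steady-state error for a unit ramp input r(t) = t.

e_ss = 1.250

G(s) has one pole at the origin.
This is a Type 1 system. Kv = lim_{s→0} s·G(s) = 8/10 = 4/5.
e_ss = 1/Kv = 1/(4/5) = 5/4 ≈ 1.250.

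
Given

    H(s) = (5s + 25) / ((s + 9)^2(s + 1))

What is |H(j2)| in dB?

Substitute s = j2: numerator = 25 + j10, denominator = 5 + j190.
|H(j2)| = |25 + j10| / |5 + j190| = 26.926 / 190.07 ≈ 0.1417.
In decibels: 20·log₁₀(0.1417) ≈ -17.0 dB.

|H(j2)|_dB ≈ -17.0 dB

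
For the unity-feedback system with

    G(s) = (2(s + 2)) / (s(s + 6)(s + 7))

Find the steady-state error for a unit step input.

e_ss = 0

G(s) has one pole at the origin.
This is a Type 1 system; for a step input the steady-state error is zero.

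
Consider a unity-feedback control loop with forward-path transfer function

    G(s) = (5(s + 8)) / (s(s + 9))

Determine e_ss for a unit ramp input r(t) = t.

G(s) has one pole at the origin.
This is a Type 1 system. Kv = lim_{s→0} s·G(s) = 40/9.
e_ss = 1/Kv = 1/(40/9) = 9/40 ≈ 0.2250.

e_ss = 0.2250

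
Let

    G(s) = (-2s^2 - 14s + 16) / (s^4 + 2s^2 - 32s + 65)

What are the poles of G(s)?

The poles are the roots of the denominator s^4 + 2s^2 - 32s + 65 = 0.
No real roots exist; factor into two real quadratics: (s^2 - 4s + 5)(s^2 + 4s + 13) = 0.
Each quadratic gives a conjugate pair via the quadratic formula.

s = 2 ± j, -2 ± 3j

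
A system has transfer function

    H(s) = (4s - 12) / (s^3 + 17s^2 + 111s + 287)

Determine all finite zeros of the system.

Set the numerator to zero: 4s - 12 = 0, i.e. 4·(s - 3) = 0.
So s = 3.

s = 3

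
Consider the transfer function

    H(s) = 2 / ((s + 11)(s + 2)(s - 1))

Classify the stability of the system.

unstable

The poles can be read from the denominator factors: s = -11, -2, 1.
Since the pole(s) at s = 1 lie in the right half-plane, the system is unstable.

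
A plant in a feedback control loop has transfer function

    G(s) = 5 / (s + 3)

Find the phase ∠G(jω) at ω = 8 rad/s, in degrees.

∠G(j8) ≈ -69.44°

At s = j8: numerator = 5, denominator = 3 + j8.
∠G = ∠num − ∠den = 0° − (69.444°) = -69.44°.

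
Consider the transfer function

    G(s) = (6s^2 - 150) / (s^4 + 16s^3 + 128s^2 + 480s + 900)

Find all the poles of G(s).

s = -5 ± 5j, -3 ± 3j

The poles are the roots of the denominator s^4 + 16s^3 + 128s^2 + 480s + 900 = 0.
No real roots exist; factor into two real quadratics: (s^2 + 10s + 50)(s^2 + 6s + 18) = 0.
Each quadratic gives a conjugate pair via the quadratic formula.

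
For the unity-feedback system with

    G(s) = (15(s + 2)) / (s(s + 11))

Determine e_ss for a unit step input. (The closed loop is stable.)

G(s) has one pole at the origin.
This is a Type 1 system; for a step input the steady-state error is zero.

e_ss = 0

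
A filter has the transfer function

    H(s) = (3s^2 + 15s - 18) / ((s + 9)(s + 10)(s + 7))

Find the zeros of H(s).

s = -6, 1

Set the numerator to zero: 3s^2 + 15s - 18 = 0, i.e. 3·(s^2 + 5s - 6) = 0.
Factoring: (s + 6)(s - 1) = 0.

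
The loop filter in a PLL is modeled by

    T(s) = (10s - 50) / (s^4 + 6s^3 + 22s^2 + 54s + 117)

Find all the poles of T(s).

s = 3j, -3j, -3 + 2j, -3 - 2j

The poles are the roots of the denominator s^4 + 6s^3 + 22s^2 + 54s + 117 = 0.
No real roots exist; factor into two real quadratics: (s^2 + 9)(s^2 + 6s + 13) = 0.
Each quadratic gives a conjugate pair via the quadratic formula.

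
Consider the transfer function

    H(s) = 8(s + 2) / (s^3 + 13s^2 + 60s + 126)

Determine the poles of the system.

s = -3 ± 3j, -7

The poles are the roots of the denominator s^3 + 13s^2 + 60s + 126 = 0.
Trying s = -7: the polynomial evaluates to 0, so (s + 7) is a factor.
Dividing out leaves s^2 + 6s + 18 = 0.
The quadratic formula then gives s = -3 ± 3j.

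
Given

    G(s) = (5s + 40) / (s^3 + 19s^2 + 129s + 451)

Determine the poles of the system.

The poles are the roots of the denominator s^3 + 19s^2 + 129s + 451 = 0.
Trying s = -11: the polynomial evaluates to 0, so (s + 11) is a factor.
Dividing out leaves s^2 + 8s + 41 = 0.
The quadratic formula then gives s = -4 ± 5j.

s = -4 ± 5j, -11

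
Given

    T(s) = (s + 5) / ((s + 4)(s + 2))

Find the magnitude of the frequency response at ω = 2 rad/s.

|T(j2)| ≈ 0.4257

Substitute s = j2: numerator = 5 + j2, denominator = 4 + j12.
|T(j2)| = |5 + j2| / |4 + j12| = 5.3852 / 12.649 ≈ 0.4257.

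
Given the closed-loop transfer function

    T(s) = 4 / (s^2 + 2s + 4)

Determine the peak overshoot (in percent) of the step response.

%OS ≈ 16.3%

Comparing s^2 + 2s + 4 to s^2 + 2ζωₙs + ωₙ²: ωₙ = 2 rad/s and ζ = 2/(2·2) = 0.5.
%OS = 100·exp(−πζ/√(1−ζ²)) = 100·exp(−π·0.5/√(1−0.5²)) ≈ 16.3%.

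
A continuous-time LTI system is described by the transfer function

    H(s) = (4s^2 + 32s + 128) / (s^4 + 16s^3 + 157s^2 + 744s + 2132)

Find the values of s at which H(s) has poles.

s = -4 + 6j, -4 - 6j, -4 + 5j, -4 - 5j

The poles are the roots of the denominator s^4 + 16s^3 + 157s^2 + 744s + 2132 = 0.
No real roots exist; factor into two real quadratics: (s^2 + 8s + 52)(s^2 + 8s + 41) = 0.
Each quadratic gives a conjugate pair via the quadratic formula.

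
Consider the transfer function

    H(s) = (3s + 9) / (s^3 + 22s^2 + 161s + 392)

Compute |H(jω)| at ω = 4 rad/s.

Substitute s = j4: numerator = 9 + j12, denominator = 40 + j580.
|H(j4)| = |9 + j12| / |40 + j580| = 15 / 581.38 ≈ 0.02580.

|H(j4)| ≈ 0.02580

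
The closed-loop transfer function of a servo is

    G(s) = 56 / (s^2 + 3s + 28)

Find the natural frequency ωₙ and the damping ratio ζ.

ωₙ ≈ 5.292 rad/s, ζ ≈ 0.2835

Compare the denominator to the standard form s^2 + 2ζωₙs + ωₙ².
ωₙ² = 28, so ωₙ = √28 ≈ 5.292 rad/s.
2ζωₙ = 3, so ζ = 3/(2·√28) ≈ 0.2835.
With ζ = 0.2835 the response is underdamped.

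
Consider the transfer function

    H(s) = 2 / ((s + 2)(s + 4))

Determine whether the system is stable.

The poles can be read from the denominator factors: s = -2, -4.
Since all poles lie strictly in the left half-plane, the system is stable.

stable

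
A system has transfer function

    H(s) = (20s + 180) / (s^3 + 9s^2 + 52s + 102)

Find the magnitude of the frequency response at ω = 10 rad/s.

Substitute s = j10: numerator = 180 + j200, denominator = -798 - j480.
|H(j10)| = |180 + j200| / |-798 - j480| = 269.07 / 931.24 ≈ 0.2889.

|H(j10)| ≈ 0.2889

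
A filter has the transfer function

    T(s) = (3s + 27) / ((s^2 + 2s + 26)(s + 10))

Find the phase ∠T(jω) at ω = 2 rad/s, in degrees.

∠T(j2) ≈ -9.086°

At s = j2: numerator = 27 + j6, denominator = 212 + j84.
∠T = ∠num − ∠den = 12.529° − (21.615°) = -9.086°.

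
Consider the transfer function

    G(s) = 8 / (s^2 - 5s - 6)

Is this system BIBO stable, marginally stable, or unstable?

unstable

The denominator s^2 - 5s - 6 factors as (s + 1)(s - 6), giving poles at s = -1, 6.
Since the pole(s) at s = 6 lie in the right half-plane, the system is unstable.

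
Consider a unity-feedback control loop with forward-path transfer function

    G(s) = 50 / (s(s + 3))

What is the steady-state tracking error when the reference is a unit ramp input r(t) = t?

G(s) has one pole at the origin.
This is a Type 1 system. Kv = lim_{s→0} s·G(s) = 50/3.
e_ss = 1/Kv = 1/(50/3) = 3/50 ≈ 0.06000.

e_ss = 0.06000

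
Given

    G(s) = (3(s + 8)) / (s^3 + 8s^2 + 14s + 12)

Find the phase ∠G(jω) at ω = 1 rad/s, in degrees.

∠G(j1) ≈ -65.77°

At s = j1: numerator = 24 + j3, denominator = 4 + j13.
∠G = ∠num − ∠den = 7.1250° − (72.897°) = -65.77°.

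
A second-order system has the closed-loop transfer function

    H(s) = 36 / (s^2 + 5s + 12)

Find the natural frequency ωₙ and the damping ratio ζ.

Compare the denominator to the standard form s^2 + 2ζωₙs + ωₙ².
ωₙ² = 12, so ωₙ = √12 ≈ 3.464 rad/s.
2ζωₙ = 5, so ζ = 5/(2·√12) ≈ 0.7217.

ωₙ ≈ 3.464 rad/s, ζ ≈ 0.7217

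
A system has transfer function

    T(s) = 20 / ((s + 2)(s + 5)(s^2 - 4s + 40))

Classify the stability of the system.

The poles can be read from the denominator factors: s = -2, -5, 2 + 6j, 2 - 6j.
Since the pole(s) at s = 2 + 6j, 2 - 6j lie in the right half-plane, the system is unstable.

unstable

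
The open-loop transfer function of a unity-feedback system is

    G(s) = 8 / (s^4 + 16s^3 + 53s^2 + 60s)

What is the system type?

The denominator has 1 factor of s at the origin (free integrator), so this is a Type 1 system.

Type 1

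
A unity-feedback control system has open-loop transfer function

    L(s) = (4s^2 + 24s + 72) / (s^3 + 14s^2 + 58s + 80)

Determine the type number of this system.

The denominator has no factor of s at the origin — no free integrator — so this is a Type 0 system.

Type 0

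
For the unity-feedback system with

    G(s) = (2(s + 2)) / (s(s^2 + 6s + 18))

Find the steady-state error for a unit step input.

G(s) has one pole at the origin.
This is a Type 1 system; for a step input the steady-state error is zero.

e_ss = 0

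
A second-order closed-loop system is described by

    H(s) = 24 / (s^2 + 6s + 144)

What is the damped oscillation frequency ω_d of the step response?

ω_d ≈ 11.62 rad/s

Comparing s^2 + 6s + 144 to s^2 + 2ζωₙs + ωₙ²: ωₙ = 12 rad/s and ζ = 6/(2·12) = 0.25.
ζωₙ = 6/2 = 3, so ω_d = ωₙ√(1−ζ²) = √(ωₙ² − (ζωₙ)²) = √(144 − 3²) = √135 ≈ 11.62 rad/s.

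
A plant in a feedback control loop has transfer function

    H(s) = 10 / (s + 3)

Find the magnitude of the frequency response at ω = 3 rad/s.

|H(j3)| ≈ 2.357

Substitute s = j3: numerator = 10, denominator = 3 + j3.
|H(j3)| = |10| / |3 + j3| = 10 / 4.2426 ≈ 2.357.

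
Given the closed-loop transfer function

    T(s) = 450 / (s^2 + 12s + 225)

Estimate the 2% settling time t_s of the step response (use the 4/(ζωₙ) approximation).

t_s ≈ 0.6667 s

Comparing s^2 + 12s + 225 to s^2 + 2ζωₙs + ωₙ²: ωₙ = 15 rad/s and ζ = 12/(2·15) = 0.4.
ζωₙ = 12/2 = 6, so t_s ≈ 4/(ζωₙ) = 4/6 ≈ 0.6667 s.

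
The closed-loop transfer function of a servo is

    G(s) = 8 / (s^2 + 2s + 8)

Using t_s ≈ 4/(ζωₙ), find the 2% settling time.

t_s ≈ 4 s

Comparing s^2 + 2s + 8 to s^2 + 2ζωₙs + ωₙ²: ωₙ = √8 ≈ 2.828 rad/s and ζ = 2/(2·√8) ≈ 0.3536.
ζωₙ = 2/2 = 1, so t_s ≈ 4/(ζωₙ) = 4/1 = 4 s.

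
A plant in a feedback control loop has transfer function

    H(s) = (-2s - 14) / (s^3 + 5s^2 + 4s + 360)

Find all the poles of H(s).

s = 2 ± 6j, -9

The poles are the roots of the denominator s^3 + 5s^2 + 4s + 360 = 0.
Trying s = -9: the polynomial evaluates to 0, so (s + 9) is a factor.
Dividing out leaves s^2 - 4s + 40 = 0.
The quadratic formula then gives s = 2 ± 6j.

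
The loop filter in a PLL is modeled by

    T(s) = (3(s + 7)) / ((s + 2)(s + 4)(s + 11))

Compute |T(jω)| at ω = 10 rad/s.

Substitute s = j10: numerator = 21 + j30, denominator = -1612 - j260.
|T(j10)| = |21 + j30| / |-1612 - j260| = 36.620 / 1632.8 ≈ 0.02243.

|T(j10)| ≈ 0.02243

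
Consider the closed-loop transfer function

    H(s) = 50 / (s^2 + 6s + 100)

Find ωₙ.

Compare the denominator to the standard form s^2 + 2ζωₙs + ωₙ².
ωₙ² = 100, so ωₙ = 10 rad/s.

ωₙ = 10 rad/s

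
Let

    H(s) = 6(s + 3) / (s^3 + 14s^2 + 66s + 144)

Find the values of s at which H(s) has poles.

The poles are the roots of the denominator s^3 + 14s^2 + 66s + 144 = 0.
Trying s = -8: the polynomial evaluates to 0, so (s + 8) is a factor.
Dividing out leaves s^2 + 6s + 18 = 0.
The quadratic formula then gives s = -3 ± 3j.

s = -8, -3 + 3j, -3 - 3j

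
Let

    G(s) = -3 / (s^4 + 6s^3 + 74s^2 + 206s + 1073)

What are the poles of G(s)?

The poles are the roots of the denominator s^4 + 6s^3 + 74s^2 + 206s + 1073 = 0.
No real roots exist; factor into two real quadratics: (s^2 + 4s + 29)(s^2 + 2s + 37) = 0.
Each quadratic gives a conjugate pair via the quadratic formula.

s = -2 + 5j, -2 - 5j, -1 + 6j, -1 - 6j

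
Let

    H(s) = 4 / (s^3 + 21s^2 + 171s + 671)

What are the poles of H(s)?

The poles are the roots of the denominator s^3 + 21s^2 + 171s + 671 = 0.
Trying s = -11: the polynomial evaluates to 0, so (s + 11) is a factor.
Dividing out leaves s^2 + 10s + 61 = 0.
The quadratic formula then gives s = -5 ± 6j.

s = -5 ± 6j, -11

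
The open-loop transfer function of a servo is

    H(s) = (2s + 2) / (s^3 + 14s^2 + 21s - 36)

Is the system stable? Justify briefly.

The denominator s^3 + 14s^2 + 21s - 36 factors as (s + 3)(s - 1)(s + 12), giving poles at s = -3, 1, -12.
Since the pole(s) at s = 1 lie in the right half-plane, the system is unstable.

unstable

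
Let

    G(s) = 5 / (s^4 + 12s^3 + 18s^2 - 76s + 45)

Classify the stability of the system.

unstable

The denominator s^4 + 12s^3 + 18s^2 - 76s + 45 factors as (s - 1)^2(s + 5)(s + 9), giving poles at s = 1, -5, 1, -9.
Since the pole(s) at s = 1, 1 lie in the right half-plane, the system is unstable.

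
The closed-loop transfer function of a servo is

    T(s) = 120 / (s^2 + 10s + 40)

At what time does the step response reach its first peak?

t_p ≈ 0.8112 s

Comparing s^2 + 10s + 40 to s^2 + 2ζωₙs + ωₙ²: ωₙ = √40 ≈ 6.325 rad/s and ζ = 10/(2·√40) ≈ 0.7906.
ζωₙ = 10/2 = 5, so ω_d = ωₙ√(1−ζ²) = √(ωₙ² − (ζωₙ)²) = √(40 − 5²) = √15 ≈ 3.873 rad/s.
t_p = π/ω_d = π/3.873 ≈ 0.8112 s.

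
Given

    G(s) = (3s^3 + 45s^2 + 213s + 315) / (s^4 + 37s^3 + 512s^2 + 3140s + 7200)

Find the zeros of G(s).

s = -3, -5, -7

Set the numerator to zero: 3s^3 + 45s^2 + 213s + 315 = 0, i.e. 3·(s^3 + 15s^2 + 71s + 105) = 0.
Factoring: (s + 3)(s + 5)(s + 7) = 0.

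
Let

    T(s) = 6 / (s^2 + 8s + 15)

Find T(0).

T(0) = 2/5 ≈ 0.4000

Set s = 0: T(0) = (6) / (15) = 2/5.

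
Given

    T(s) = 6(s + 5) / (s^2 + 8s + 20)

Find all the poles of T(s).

The poles are the roots of the denominator s^2 + 8s + 20 = 0.
Using the quadratic formula: s = (-8 ± √(-16))/2 = -4 ± 2j.

s = -4 + 2j, -4 - 2j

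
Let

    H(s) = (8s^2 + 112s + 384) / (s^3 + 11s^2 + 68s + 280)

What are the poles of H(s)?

s = -2 + 6j, -2 - 6j, -7

The poles are the roots of the denominator s^3 + 11s^2 + 68s + 280 = 0.
Trying s = -7: the polynomial evaluates to 0, so (s + 7) is a factor.
Dividing out leaves s^2 + 4s + 40 = 0.
The quadratic formula then gives s = -2 ± 6j.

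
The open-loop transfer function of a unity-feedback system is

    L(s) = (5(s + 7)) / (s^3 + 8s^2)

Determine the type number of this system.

Type 2

The denominator has 2 factors of s at the origin (free integrators), so this is a Type 2 system.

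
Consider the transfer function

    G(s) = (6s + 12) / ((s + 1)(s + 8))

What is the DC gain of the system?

G(0) = 3/2 ≈ 1.500

Set s = 0: G(0) = (12) / (8) = 3/2.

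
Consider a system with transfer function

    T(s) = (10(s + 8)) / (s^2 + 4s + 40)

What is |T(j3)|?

Substitute s = j3: numerator = 80 + j30, denominator = 31 + j12.
|T(j3)| = |80 + j30| / |31 + j12| = 85.440 / 33.242 ≈ 2.570.

|T(j3)| ≈ 2.570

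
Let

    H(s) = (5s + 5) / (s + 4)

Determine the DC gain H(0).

Set s = 0: H(0) = (5) / (4) = 5/4.

H(0) = 5/4 ≈ 1.250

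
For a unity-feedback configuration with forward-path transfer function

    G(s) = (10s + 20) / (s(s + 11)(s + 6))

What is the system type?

The denominator has 1 factor of s at the origin (free integrator), so this is a Type 1 system.

Type 1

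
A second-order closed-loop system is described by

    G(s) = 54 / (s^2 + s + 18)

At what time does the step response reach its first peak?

t_p ≈ 0.7457 s

Comparing s^2 + s + 18 to s^2 + 2ζωₙs + ωₙ²: ωₙ = √18 ≈ 4.243 rad/s and ζ = 1/(2·√18) ≈ 0.1179.
ζωₙ = 1/2 = 0.5, so ω_d = ωₙ√(1−ζ²) = √(ωₙ² − (ζωₙ)²) = √(18 − 0.5²) = √17.75 ≈ 4.213 rad/s.
t_p = π/ω_d = π/4.213 ≈ 0.7457 s.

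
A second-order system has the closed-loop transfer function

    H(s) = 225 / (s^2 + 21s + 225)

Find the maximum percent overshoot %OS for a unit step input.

Comparing s^2 + 21s + 225 to s^2 + 2ζωₙs + ωₙ²: ωₙ = 15 rad/s and ζ = 21/(2·15) = 0.7.
%OS = 100·exp(−πζ/√(1−ζ²)) = 100·exp(−π·0.7/√(1−0.7²)) ≈ 4.60%.

%OS ≈ 4.60%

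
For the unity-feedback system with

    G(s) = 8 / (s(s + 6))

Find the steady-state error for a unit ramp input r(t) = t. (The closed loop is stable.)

e_ss = 0.7500

G(s) has one pole at the origin.
This is a Type 1 system. Kv = lim_{s→0} s·G(s) = 8/6 = 4/3.
e_ss = 1/Kv = 1/(4/3) = 3/4 ≈ 0.7500.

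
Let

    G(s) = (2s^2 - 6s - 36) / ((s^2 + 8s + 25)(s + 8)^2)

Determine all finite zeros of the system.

Set the numerator to zero: 2s^2 - 6s - 36 = 0, i.e. 2·(s^2 - 3s - 18) = 0.
Factoring: (s - 6)(s + 3) = 0.

s = 6, -3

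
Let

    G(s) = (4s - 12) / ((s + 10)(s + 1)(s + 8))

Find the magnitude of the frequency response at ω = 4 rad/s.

Substitute s = j4: numerator = -12 + j16, denominator = -224 + j328.
|G(j4)| = |-12 + j16| / |-224 + j328| = 20 / 397.19 ≈ 0.05035.

|G(j4)| ≈ 0.05035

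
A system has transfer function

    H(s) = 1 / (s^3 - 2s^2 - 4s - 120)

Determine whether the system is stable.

The denominator s^3 - 2s^2 - 4s - 120 factors as (s^2 + 4s + 20)(s - 6), giving poles at s = -2 ± 4j, 6.
Since the pole(s) at s = 6 lie in the right half-plane, the system is unstable.

unstable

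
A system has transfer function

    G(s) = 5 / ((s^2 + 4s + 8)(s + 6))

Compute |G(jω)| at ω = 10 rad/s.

Substitute s = j10: numerator = 5, denominator = -952 - j680.
|G(j10)| = |5| / |-952 - j680| = 5 / 1169.9 ≈ 0.004274.

|G(j10)| ≈ 0.004274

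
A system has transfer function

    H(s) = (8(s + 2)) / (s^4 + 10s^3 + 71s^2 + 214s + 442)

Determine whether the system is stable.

stable

The denominator s^4 + 10s^3 + 71s^2 + 214s + 442 factors as (s^2 + 4s + 13)(s^2 + 6s + 34), giving poles at s = -2 ± 3j, -3 ± 5j.
Since all poles lie strictly in the left half-plane, the system is stable.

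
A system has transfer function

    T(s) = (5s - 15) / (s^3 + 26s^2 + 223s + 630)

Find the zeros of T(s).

Set the numerator to zero: 5s - 15 = 0, i.e. 5·(s - 3) = 0.
So s = 3.

s = 3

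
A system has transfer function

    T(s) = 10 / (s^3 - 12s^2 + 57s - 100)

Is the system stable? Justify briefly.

unstable

The denominator s^3 - 12s^2 + 57s - 100 factors as (s^2 - 8s + 25)(s - 4), giving poles at s = 4 + 3j, 4 - 3j, 4.
Since the pole(s) at s = 4 + 3j, 4 - 3j, 4 lie in the right half-plane, the system is unstable.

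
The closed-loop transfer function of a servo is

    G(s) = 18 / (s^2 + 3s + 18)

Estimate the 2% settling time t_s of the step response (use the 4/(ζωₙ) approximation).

Comparing s^2 + 3s + 18 to s^2 + 2ζωₙs + ωₙ²: ωₙ = √18 ≈ 4.243 rad/s and ζ = 3/(2·√18) ≈ 0.3536.
ζωₙ = 3/2 = 1.5, so t_s ≈ 4/(ζωₙ) = 4/1.5 ≈ 2.667 s.

t_s ≈ 2.667 s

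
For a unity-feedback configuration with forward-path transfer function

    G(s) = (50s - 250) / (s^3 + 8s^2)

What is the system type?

Factor s from the denominator: s^3 + 8s^2 = s^2·(s + 8).
There are 2 poles at the origin, so the system is Type 2.

Type 2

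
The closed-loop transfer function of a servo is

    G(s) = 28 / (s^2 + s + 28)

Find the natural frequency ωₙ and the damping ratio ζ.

ωₙ ≈ 5.292 rad/s, ζ ≈ 0.09449

Compare the denominator to the standard form s^2 + 2ζωₙs + ωₙ².
ωₙ² = 28, so ωₙ = √28 ≈ 5.292 rad/s.
2ζωₙ = 1, so ζ = 1/(2·√28) ≈ 0.09449.
With ζ = 0.09449 the response is underdamped.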